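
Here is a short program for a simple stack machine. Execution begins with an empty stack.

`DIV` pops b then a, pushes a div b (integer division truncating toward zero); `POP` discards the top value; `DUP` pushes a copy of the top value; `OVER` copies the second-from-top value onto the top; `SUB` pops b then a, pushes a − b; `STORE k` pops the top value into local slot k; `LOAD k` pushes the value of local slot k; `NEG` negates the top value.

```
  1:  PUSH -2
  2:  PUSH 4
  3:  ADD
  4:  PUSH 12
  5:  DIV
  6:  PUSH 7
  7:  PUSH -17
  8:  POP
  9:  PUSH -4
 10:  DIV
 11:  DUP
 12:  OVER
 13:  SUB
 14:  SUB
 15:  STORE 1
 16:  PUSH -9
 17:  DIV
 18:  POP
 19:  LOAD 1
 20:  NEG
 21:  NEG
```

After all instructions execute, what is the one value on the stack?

PUSH -2  : [-2]
PUSH 4   : [-2, 4]
ADD      : [2]
PUSH 12  : [2, 12]
DIV      : [0]
PUSH 7   : [0, 7]
PUSH -17 : [0, 7, -17]
POP      : [0, 7]
PUSH -4  : [0, 7, -4]
DIV      : [0, -1]
DUP      : [0, -1, -1]
OVER     : [0, -1, -1, -1]
SUB      : [0, -1, 0]
SUB      : [0, -1]
STORE 1  : [0]
PUSH -9  : [0, -9]
DIV      : [0]
POP      : []
LOAD 1   : [-1]
NEG      : [1]
NEG      : [-1]

-1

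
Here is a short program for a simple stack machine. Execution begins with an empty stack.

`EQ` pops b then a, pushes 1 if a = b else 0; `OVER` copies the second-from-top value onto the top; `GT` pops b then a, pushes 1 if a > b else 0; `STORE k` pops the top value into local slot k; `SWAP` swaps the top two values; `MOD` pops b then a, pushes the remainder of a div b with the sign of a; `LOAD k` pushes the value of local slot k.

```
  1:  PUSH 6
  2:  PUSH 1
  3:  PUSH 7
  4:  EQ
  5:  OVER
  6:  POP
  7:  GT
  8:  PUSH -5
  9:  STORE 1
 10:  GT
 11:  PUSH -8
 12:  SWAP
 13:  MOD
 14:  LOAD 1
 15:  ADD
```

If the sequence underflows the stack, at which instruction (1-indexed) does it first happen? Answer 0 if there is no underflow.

PUSH 6   6
PUSH 1   6 1
PUSH 7   6 1 7
EQ       6 0
OVER     6 0 6
POP      6 0
GT       1
PUSH -5  1 -5
STORE 1  1
GT  — needs 2 operands, stack has 1 → underflow

10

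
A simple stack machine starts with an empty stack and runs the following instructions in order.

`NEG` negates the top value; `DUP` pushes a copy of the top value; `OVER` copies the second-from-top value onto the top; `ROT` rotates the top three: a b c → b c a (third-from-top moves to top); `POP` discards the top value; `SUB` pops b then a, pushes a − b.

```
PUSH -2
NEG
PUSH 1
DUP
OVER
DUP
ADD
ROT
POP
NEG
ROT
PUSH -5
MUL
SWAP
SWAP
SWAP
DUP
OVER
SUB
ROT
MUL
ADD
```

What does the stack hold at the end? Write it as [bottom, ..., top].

[1, -2]

PUSH -2 → [-2]
NEG     → [2]
PUSH 1  → [2, 1]
DUP     → [2, 1, 1]
OVER    → [2, 1, 1, 1]
DUP     → [2, 1, 1, 1, 1]
ADD     → [2, 1, 1, 2]
ROT     → [2, 1, 2, 1]
POP     → [2, 1, 2]
NEG     → [2, 1, -2]
ROT     → [1, -2, 2]
PUSH -5 → [1, -2, 2, -5]
MUL     → [1, -2, -10]
SWAP    → [1, -10, -2]
SWAP    → [1, -2, -10]
SWAP    → [1, -10, -2]
DUP     → [1, -10, -2, -2]
OVER    → [1, -10, -2, -2, -2]
SUB     → [1, -10, -2, 0]
ROT     → [1, -2, 0, -10]
MUL     → [1, -2, 0]
ADD     → [1, -2]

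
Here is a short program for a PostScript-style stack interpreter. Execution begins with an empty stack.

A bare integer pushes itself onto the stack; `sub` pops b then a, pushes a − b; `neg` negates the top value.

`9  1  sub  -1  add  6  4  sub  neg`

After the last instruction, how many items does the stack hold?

9   -> 9
1   -> 9 1
sub -> 8
-1  -> 8 -1
add -> 7
6   -> 7 6
4   -> 7 6 4
sub -> 7 2
neg -> 7 -2

2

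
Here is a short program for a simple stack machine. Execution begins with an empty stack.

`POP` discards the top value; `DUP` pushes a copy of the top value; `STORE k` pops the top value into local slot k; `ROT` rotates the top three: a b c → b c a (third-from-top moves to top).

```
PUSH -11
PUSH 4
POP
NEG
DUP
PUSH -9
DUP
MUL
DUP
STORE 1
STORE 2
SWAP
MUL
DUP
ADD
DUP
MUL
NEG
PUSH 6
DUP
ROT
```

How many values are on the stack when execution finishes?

3

PUSH -11 : [-11]
PUSH 4   : [-11, 4]
POP      : [-11]
NEG      : [11]
DUP      : [11, 11]
PUSH -9  : [11, 11, -9]
DUP      : [11, 11, -9, -9]
MUL      : [11, 11, 81]
DUP      : [11, 11, 81, 81]
STORE 1  : [11, 11, 81]
STORE 2  : [11, 11]
SWAP     : [11, 11]
MUL      : [121]
DUP      : [121, 121]
ADD      : [242]
DUP      : [242, 242]
MUL      : [58564]
NEG      : [-58564]
PUSH 6   : [-58564, 6]
DUP      : [-58564, 6, 6]
ROT      : [6, 6, -58564]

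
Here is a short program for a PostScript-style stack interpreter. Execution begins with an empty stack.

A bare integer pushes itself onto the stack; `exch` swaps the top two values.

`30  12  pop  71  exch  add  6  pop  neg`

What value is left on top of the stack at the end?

-101

30   : [30]
12   : [30, 12]
pop  : [30]
71   : [30, 71]
exch : [71, 30]
add  : [101]
6    : [101, 6]
pop  : [101]
neg  : [-101]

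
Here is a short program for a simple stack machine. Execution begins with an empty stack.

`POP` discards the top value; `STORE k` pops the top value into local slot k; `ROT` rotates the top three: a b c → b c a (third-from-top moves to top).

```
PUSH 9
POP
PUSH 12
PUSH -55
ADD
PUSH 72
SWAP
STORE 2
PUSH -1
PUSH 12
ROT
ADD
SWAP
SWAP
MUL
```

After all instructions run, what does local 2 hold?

PUSH 9    [9]
POP       []
PUSH 12   [12]
PUSH -55  [12, -55]
ADD       [-43]
PUSH 72   [-43, 72]
SWAP      [72, -43]
STORE 2   [72]
PUSH -1   [72, -1]
PUSH 12   [72, -1, 12]
ROT       [-1, 12, 72]
ADD       [-1, 84]
SWAP      [84, -1]
SWAP      [-1, 84]
MUL       [-84]

-43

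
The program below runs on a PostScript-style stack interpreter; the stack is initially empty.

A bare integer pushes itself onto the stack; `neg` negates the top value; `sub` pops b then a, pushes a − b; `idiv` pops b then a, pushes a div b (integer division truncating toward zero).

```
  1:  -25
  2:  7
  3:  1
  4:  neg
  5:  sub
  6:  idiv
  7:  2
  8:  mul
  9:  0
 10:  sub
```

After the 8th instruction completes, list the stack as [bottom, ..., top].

-25   [-25]
7     [-25, 7]
1     [-25, 7, 1]
neg   [-25, 7, -1]
sub   [-25, 8]
idiv  [-3]
2     [-3, 2]
mul   [-6]

[-6]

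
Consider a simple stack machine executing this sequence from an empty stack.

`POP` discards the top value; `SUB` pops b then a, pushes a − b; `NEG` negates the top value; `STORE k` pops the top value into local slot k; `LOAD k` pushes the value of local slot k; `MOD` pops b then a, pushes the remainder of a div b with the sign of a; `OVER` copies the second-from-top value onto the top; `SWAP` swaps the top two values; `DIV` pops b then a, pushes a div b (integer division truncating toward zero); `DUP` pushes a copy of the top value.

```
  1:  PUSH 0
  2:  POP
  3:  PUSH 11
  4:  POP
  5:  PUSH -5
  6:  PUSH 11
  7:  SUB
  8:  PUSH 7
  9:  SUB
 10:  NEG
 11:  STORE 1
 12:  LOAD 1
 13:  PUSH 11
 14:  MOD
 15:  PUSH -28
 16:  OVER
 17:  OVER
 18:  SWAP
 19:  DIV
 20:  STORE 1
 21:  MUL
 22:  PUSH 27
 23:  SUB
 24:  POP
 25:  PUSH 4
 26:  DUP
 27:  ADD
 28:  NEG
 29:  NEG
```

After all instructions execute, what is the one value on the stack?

8

PUSH 0   : 0
POP      : (empty)
PUSH 11  : 11
POP      : (empty)
PUSH -5  : -5
PUSH 11  : -5 11
SUB      : -16
PUSH 7   : -16 7
SUB      : -23
NEG      : 23
STORE 1  : (empty)
LOAD 1   : 23
PUSH 11  : 23 11
MOD      : 1
PUSH -28 : 1 -28
OVER     : 1 -28 1
OVER     : 1 -28 1 -28
SWAP     : 1 -28 -28 1
DIV      : 1 -28 -28
STORE 1  : 1 -28
MUL      : -28
PUSH 27  : -28 27
SUB      : -55
POP      : (empty)
PUSH 4   : 4
DUP      : 4 4
ADD      : 8
NEG      : -8
NEG      : 8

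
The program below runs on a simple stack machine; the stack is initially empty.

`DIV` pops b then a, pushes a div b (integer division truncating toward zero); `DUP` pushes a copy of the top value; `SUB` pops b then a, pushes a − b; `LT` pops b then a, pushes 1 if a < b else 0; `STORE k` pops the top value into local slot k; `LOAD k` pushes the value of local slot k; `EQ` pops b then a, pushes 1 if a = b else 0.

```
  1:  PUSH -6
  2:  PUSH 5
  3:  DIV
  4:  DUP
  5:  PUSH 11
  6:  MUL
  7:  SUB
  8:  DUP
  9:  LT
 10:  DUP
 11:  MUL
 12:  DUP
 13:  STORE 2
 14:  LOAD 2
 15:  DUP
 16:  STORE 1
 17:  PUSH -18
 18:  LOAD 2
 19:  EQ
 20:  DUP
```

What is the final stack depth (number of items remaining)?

PUSH -6   [-6]
PUSH 5    [-6, 5]
DIV       [-1]
DUP       [-1, -1]
PUSH 11   [-1, -1, 11]
MUL       [-1, -11]
SUB       [10]
DUP       [10, 10]
LT        [0]
DUP       [0, 0]
MUL       [0]
DUP       [0, 0]
STORE 2   [0]
LOAD 2    [0, 0]
DUP       [0, 0, 0]
STORE 1   [0, 0]
PUSH -18  [0, 0, -18]
LOAD 2    [0, 0, -18, 0]
EQ        [0, 0, 0]
DUP       [0, 0, 0, 0]

4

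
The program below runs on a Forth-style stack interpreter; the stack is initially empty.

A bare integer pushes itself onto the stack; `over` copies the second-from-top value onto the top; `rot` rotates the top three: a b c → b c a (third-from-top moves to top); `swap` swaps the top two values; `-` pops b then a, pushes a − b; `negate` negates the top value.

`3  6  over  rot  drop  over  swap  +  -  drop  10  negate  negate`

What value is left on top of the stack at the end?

3      : 3
6      : 3 6
over   : 3 6 3
rot    : 6 3 3
drop   : 6 3
over   : 6 3 6
swap   : 6 6 3
+      : 6 9
-      : -3
drop   : (empty)
10     : 10
negate : -10
negate : 10

10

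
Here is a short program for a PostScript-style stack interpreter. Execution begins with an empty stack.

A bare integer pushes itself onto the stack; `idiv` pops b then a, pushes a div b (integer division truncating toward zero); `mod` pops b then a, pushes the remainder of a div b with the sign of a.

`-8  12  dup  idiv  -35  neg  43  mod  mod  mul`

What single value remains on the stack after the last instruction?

-8

-8    [-8]
12    [-8, 12]
dup   [-8, 12, 12]
idiv  [-8, 1]
-35   [-8, 1, -35]
neg   [-8, 1, 35]
43    [-8, 1, 35, 43]
mod   [-8, 1, 35]
mod   [-8, 1]
mul   [-8]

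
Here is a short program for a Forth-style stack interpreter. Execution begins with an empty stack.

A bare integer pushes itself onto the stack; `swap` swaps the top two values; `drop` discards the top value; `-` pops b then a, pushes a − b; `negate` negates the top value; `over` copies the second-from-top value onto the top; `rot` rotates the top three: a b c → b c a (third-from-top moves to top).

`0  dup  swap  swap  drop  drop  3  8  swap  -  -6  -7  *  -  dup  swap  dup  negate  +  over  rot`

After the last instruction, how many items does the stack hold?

3

0      -> 0
dup    -> 0 0
swap   -> 0 0
swap   -> 0 0
drop   -> 0
drop   -> (empty)
3      -> 3
8      -> 3 8
swap   -> 8 3
-      -> 5
-6     -> 5 -6
-7     -> 5 -6 -7
*      -> 5 42
-      -> -37
dup    -> -37 -37
swap   -> -37 -37
dup    -> -37 -37 -37
negate -> -37 -37 37
+      -> -37 0
over   -> -37 0 -37
rot    -> 0 -37 -37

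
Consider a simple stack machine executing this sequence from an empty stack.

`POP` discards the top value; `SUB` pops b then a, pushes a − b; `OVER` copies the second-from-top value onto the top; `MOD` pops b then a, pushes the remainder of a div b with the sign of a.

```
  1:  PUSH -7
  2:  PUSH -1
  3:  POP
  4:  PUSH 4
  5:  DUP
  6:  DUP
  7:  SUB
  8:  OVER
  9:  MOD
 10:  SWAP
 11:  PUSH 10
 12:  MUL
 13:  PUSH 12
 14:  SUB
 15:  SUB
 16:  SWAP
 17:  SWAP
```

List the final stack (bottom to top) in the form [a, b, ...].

[-7, -28]

PUSH -7 : [-7]
PUSH -1 : [-7, -1]
POP     : [-7]
PUSH 4  : [-7, 4]
DUP     : [-7, 4, 4]
DUP     : [-7, 4, 4, 4]
SUB     : [-7, 4, 0]
OVER    : [-7, 4, 0, 4]
MOD     : [-7, 4, 0]
SWAP    : [-7, 0, 4]
PUSH 10 : [-7, 0, 4, 10]
MUL     : [-7, 0, 40]
PUSH 12 : [-7, 0, 40, 12]
SUB     : [-7, 0, 28]
SUB     : [-7, -28]
SWAP    : [-28, -7]
SWAP    : [-7, -28]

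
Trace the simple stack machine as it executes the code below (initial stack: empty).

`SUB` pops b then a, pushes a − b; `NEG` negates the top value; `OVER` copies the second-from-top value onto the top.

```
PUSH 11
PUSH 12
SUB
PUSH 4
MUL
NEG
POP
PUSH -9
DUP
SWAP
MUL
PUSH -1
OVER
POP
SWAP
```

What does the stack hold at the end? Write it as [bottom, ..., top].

PUSH 11 → [11]
PUSH 12 → [11, 12]
SUB     → [-1]
PUSH 4  → [-1, 4]
MUL     → [-4]
NEG     → [4]
POP     → []
PUSH -9 → [-9]
DUP     → [-9, -9]
SWAP    → [-9, -9]
MUL     → [81]
PUSH -1 → [81, -1]
OVER    → [81, -1, 81]
POP     → [81, -1]
SWAP    → [-1, 81]

[-1, 81]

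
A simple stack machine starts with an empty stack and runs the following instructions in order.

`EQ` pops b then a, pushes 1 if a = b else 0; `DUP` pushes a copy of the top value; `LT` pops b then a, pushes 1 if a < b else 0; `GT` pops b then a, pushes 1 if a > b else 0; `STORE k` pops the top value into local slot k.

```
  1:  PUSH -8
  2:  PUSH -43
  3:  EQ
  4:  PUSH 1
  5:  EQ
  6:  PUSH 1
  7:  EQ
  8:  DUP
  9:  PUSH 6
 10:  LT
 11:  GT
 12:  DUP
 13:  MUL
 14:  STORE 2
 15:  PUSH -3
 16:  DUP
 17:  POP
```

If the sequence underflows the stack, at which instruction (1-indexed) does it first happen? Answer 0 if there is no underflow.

PUSH -8  : [-8]
PUSH -43 : [-8, -43]
EQ       : [0]
PUSH 1   : [0, 1]
EQ       : [0]
PUSH 1   : [0, 1]
EQ       : [0]
DUP      : [0, 0]
PUSH 6   : [0, 0, 6]
LT       : [0, 1]
GT       : [0]
DUP      : [0, 0]
MUL      : [0]
STORE 2  : []
PUSH -3  : [-3]
DUP      : [-3, -3]
POP      : [-3]

0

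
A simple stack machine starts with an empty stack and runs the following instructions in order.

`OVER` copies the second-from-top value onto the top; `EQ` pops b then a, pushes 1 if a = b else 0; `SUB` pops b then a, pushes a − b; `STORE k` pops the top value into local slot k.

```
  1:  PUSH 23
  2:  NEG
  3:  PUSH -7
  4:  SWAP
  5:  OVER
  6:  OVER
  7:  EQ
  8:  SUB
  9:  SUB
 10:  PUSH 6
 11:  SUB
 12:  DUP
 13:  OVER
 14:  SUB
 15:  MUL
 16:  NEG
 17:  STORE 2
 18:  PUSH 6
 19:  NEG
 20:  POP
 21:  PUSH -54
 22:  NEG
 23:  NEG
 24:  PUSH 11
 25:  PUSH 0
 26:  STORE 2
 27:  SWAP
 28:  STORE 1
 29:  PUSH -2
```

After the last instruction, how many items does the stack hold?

PUSH 23  → [23]
NEG      → [-23]
PUSH -7  → [-23, -7]
SWAP     → [-7, -23]
OVER     → [-7, -23, -7]
OVER     → [-7, -23, -7, -23]
EQ       → [-7, -23, 0]
SUB      → [-7, -23]
SUB      → [16]
PUSH 6   → [16, 6]
SUB      → [10]
DUP      → [10, 10]
OVER     → [10, 10, 10]
SUB      → [10, 0]
MUL      → [0]
NEG      → [0]
STORE 2  → []
PUSH 6   → [6]
NEG      → [-6]
POP      → []
PUSH -54 → [-54]
NEG      → [54]
NEG      → [-54]
PUSH 11  → [-54, 11]
PUSH 0   → [-54, 11, 0]
STORE 2  → [-54, 11]
SWAP     → [11, -54]
STORE 1  → [11]
PUSH -2  → [11, -2]

2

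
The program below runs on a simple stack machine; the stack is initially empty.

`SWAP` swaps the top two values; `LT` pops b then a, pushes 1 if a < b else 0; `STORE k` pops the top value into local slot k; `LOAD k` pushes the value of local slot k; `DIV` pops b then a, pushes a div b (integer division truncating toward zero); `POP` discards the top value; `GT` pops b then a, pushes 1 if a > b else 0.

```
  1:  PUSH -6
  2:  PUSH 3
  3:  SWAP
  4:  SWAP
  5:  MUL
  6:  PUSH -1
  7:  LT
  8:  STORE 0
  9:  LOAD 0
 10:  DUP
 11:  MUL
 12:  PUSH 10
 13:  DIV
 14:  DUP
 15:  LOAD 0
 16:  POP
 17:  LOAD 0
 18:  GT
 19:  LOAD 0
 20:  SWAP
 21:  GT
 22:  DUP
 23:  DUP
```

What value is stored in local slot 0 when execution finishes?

1

PUSH -6 → [-6]
PUSH 3  → [-6, 3]
SWAP    → [3, -6]
SWAP    → [-6, 3]
MUL     → [-18]
PUSH -1 → [-18, -1]
LT      → [1]
STORE 0 → []
LOAD 0  → [1]
DUP     → [1, 1]
MUL     → [1]
PUSH 10 → [1, 10]
DIV     → [0]
DUP     → [0, 0]
LOAD 0  → [0, 0, 1]
POP     → [0, 0]
LOAD 0  → [0, 0, 1]
GT      → [0, 0]
LOAD 0  → [0, 0, 1]
SWAP    → [0, 1, 0]
GT      → [0, 1]
DUP     → [0, 1, 1]
DUP     → [0, 1, 1, 1]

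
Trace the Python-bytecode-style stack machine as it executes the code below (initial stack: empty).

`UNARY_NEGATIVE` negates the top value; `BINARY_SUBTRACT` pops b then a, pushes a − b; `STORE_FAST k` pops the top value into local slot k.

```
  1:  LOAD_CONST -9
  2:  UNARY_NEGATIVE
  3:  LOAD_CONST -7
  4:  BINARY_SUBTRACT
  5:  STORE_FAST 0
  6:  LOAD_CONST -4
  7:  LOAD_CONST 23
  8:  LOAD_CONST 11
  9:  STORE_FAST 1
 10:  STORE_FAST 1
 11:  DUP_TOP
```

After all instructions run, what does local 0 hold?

16

LOAD_CONST -9   → [-9]
UNARY_NEGATIVE  → [9]
LOAD_CONST -7   → [9, -7]
BINARY_SUBTRACT → [16]
STORE_FAST 0    → []
LOAD_CONST -4   → [-4]
LOAD_CONST 23   → [-4, 23]
LOAD_CONST 11   → [-4, 23, 11]
STORE_FAST 1    → [-4, 23]
STORE_FAST 1    → [-4]
DUP_TOP         → [-4, -4]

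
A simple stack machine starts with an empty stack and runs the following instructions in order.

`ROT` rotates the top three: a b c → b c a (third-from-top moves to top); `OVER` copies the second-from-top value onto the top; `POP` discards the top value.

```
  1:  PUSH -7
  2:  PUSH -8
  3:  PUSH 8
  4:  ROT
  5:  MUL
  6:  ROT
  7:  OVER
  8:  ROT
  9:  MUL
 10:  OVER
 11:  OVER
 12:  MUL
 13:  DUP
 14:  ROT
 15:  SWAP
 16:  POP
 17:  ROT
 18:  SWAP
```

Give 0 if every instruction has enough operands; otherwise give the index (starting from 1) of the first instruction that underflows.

6

PUSH -7 -> -7
PUSH -8 -> -7 -8
PUSH 8  -> -7 -8 8
ROT     -> -8 8 -7
MUL     -> -8 -56
ROT  — needs 3 operands, stack has 2 → underflow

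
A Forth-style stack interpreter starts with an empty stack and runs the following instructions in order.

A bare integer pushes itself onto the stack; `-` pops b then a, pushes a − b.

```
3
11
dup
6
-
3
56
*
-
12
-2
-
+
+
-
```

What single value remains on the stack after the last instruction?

141

3    [3]
11   [3, 11]
dup  [3, 11, 11]
6    [3, 11, 11, 6]
-    [3, 11, 5]
3    [3, 11, 5, 3]
56   [3, 11, 5, 3, 56]
*    [3, 11, 5, 168]
-    [3, 11, -163]
12   [3, 11, -163, 12]
-2   [3, 11, -163, 12, -2]
-    [3, 11, -163, 14]
+    [3, 11, -149]
+    [3, -138]
-    [141]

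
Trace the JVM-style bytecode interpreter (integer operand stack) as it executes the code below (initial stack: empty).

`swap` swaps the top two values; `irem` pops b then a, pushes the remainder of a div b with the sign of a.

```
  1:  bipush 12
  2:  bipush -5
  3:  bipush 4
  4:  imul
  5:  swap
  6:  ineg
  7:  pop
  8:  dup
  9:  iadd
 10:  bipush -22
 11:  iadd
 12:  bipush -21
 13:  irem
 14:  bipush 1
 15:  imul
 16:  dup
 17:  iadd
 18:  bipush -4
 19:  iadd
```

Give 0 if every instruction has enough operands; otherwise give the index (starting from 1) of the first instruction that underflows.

bipush 12  → 12
bipush -5  → 12 -5
bipush 4   → 12 -5 4
imul       → 12 -20
swap       → -20 12
ineg       → -20 -12
pop        → -20
dup        → -20 -20
iadd       → -40
bipush -22 → -40 -22
iadd       → -62
bipush -21 → -62 -21
irem       → -20
bipush 1   → -20 1
imul       → -20
dup        → -20 -20
iadd       → -40
bipush -4  → -40 -4
iadd       → -44

0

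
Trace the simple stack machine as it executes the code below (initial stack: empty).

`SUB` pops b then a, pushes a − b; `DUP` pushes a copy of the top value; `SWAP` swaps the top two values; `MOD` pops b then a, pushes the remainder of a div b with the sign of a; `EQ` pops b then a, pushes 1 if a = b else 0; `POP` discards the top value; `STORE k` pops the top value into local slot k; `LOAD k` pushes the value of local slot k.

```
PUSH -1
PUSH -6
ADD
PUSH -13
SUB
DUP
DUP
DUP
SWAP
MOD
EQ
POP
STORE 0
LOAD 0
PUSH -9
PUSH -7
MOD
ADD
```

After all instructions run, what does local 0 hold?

6

PUSH -1  → [-1]
PUSH -6  → [-1, -6]
ADD      → [-7]
PUSH -13 → [-7, -13]
SUB      → [6]
DUP      → [6, 6]
DUP      → [6, 6, 6]
DUP      → [6, 6, 6, 6]
SWAP     → [6, 6, 6, 6]
MOD      → [6, 6, 0]
EQ       → [6, 0]
POP      → [6]
STORE 0  → []
LOAD 0   → [6]
PUSH -9  → [6, -9]
PUSH -7  → [6, -9, -7]
MOD      → [6, -2]
ADD      → [4]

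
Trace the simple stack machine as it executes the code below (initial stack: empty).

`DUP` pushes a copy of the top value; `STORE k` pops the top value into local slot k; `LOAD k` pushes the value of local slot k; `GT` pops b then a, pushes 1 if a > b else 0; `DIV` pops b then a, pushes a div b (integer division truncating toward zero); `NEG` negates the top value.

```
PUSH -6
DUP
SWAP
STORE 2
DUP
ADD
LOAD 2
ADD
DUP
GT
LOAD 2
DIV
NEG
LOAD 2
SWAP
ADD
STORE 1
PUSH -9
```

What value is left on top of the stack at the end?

PUSH -6  -6
DUP      -6 -6
SWAP     -6 -6
STORE 2  -6
DUP      -6 -6
ADD      -12
LOAD 2   -12 -6
ADD      -18
DUP      -18 -18
GT       0
LOAD 2   0 -6
DIV      0
NEG      0
LOAD 2   0 -6
SWAP     -6 0
ADD      -6
STORE 1  (empty)
PUSH -9  -9

-9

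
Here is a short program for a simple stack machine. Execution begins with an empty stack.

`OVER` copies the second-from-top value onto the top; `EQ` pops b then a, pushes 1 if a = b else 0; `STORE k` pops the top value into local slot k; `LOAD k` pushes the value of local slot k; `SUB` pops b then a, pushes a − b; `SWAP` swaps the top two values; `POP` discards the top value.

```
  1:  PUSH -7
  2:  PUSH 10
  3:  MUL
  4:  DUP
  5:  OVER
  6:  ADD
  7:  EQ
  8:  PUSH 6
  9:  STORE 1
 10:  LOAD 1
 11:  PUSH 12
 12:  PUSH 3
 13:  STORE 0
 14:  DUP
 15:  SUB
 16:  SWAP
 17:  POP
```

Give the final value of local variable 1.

PUSH -7 : [-7]
PUSH 10 : [-7, 10]
MUL     : [-70]
DUP     : [-70, -70]
OVER    : [-70, -70, -70]
ADD     : [-70, -140]
EQ      : [0]
PUSH 6  : [0, 6]
STORE 1 : [0]
LOAD 1  : [0, 6]
PUSH 12 : [0, 6, 12]
PUSH 3  : [0, 6, 12, 3]
STORE 0 : [0, 6, 12]
DUP     : [0, 6, 12, 12]
SUB     : [0, 6, 0]
SWAP    : [0, 0, 6]
POP     : [0, 0]

6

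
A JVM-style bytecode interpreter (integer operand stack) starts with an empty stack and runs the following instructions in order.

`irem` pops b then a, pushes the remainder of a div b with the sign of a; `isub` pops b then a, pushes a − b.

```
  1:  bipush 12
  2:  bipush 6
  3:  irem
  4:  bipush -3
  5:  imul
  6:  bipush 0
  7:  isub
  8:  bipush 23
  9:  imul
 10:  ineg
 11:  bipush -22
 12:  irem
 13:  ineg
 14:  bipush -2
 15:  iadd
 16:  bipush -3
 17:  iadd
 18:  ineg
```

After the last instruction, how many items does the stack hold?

bipush 12   [12]
bipush 6    [12, 6]
irem        [0]
bipush -3   [0, -3]
imul        [0]
bipush 0    [0, 0]
isub        [0]
bipush 23   [0, 23]
imul        [0]
ineg        [0]
bipush -22  [0, -22]
irem        [0]
ineg        [0]
bipush -2   [0, -2]
iadd        [-2]
bipush -3   [-2, -3]
iadd        [-5]
ineg        [5]

1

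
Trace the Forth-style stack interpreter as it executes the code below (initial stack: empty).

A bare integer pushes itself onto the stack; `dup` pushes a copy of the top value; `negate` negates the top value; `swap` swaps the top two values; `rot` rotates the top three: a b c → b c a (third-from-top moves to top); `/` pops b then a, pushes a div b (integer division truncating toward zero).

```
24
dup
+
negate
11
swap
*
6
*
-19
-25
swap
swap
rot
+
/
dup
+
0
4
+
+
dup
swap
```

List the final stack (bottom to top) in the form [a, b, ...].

24     → 24
dup    → 24 24
+      → 48
negate → -48
11     → -48 11
swap   → 11 -48
*      → -528
6      → -528 6
*      → -3168
-19    → -3168 -19
-25    → -3168 -19 -25
swap   → -3168 -25 -19
swap   → -3168 -19 -25
rot    → -19 -25 -3168
+      → -19 -3193
/      → 0
dup    → 0 0
+      → 0
0      → 0 0
4      → 0 0 4
+      → 0 4
+      → 4
dup    → 4 4
swap   → 4 4

[4, 4]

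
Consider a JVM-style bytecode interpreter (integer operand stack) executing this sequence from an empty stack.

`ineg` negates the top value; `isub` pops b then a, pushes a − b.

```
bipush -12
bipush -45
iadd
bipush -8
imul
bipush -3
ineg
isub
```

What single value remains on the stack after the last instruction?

bipush -12  -12
bipush -45  -12 -45
iadd        -57
bipush -8   -57 -8
imul        456
bipush -3   456 -3
ineg        456 3
isub        453

453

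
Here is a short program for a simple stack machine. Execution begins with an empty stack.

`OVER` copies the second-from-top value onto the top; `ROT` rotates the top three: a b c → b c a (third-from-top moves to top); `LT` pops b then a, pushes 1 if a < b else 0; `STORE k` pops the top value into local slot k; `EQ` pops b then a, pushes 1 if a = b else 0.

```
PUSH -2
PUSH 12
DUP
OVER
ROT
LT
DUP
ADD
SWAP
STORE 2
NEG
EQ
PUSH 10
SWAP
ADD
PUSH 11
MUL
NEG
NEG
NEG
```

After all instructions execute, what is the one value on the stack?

-110

PUSH -2 -> [-2]
PUSH 12 -> [-2, 12]
DUP     -> [-2, 12, 12]
OVER    -> [-2, 12, 12, 12]
ROT     -> [-2, 12, 12, 12]
LT      -> [-2, 12, 0]
DUP     -> [-2, 12, 0, 0]
ADD     -> [-2, 12, 0]
SWAP    -> [-2, 0, 12]
STORE 2 -> [-2, 0]
NEG     -> [-2, 0]
EQ      -> [0]
PUSH 10 -> [0, 10]
SWAP    -> [10, 0]
ADD     -> [10]
PUSH 11 -> [10, 11]
MUL     -> [110]
NEG     -> [-110]
NEG     -> [110]
NEG     -> [-110]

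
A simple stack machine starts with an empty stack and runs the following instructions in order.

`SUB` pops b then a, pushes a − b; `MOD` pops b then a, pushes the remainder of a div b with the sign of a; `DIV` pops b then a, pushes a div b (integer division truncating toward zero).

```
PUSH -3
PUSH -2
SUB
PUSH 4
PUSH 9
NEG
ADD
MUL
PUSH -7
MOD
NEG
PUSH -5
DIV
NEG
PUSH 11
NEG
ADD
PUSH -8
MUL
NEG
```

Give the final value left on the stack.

PUSH -3 → -3
PUSH -2 → -3 -2
SUB     → -1
PUSH 4  → -1 4
PUSH 9  → -1 4 9
NEG     → -1 4 -9
ADD     → -1 -5
MUL     → 5
PUSH -7 → 5 -7
MOD     → 5
NEG     → -5
PUSH -5 → -5 -5
DIV     → 1
NEG     → -1
PUSH 11 → -1 11
NEG     → -1 -11
ADD     → -12
PUSH -8 → -12 -8
MUL     → 96
NEG     → -96

-96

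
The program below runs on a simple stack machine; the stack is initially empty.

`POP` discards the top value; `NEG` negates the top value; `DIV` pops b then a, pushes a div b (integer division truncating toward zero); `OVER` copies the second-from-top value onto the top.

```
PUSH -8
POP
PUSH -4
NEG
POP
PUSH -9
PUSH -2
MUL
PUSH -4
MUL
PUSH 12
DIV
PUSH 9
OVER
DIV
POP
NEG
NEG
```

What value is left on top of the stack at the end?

PUSH -8 → [-8]
POP     → []
PUSH -4 → [-4]
NEG     → [4]
POP     → []
PUSH -9 → [-9]
PUSH -2 → [-9, -2]
MUL     → [18]
PUSH -4 → [18, -4]
MUL     → [-72]
PUSH 12 → [-72, 12]
DIV     → [-6]
PUSH 9  → [-6, 9]
OVER    → [-6, 9, -6]
DIV     → [-6, -1]
POP     → [-6]
NEG     → [6]
NEG     → [-6]

-6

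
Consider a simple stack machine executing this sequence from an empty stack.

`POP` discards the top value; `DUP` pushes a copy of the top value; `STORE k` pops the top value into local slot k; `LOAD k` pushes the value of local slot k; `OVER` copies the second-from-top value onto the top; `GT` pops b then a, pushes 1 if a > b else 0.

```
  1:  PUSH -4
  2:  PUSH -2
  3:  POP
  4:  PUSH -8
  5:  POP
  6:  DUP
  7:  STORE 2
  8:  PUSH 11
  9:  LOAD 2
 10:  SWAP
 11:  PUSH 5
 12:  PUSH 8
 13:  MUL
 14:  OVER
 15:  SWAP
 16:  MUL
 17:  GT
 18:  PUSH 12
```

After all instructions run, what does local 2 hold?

-4

PUSH -4 → -4
PUSH -2 → -4 -2
POP     → -4
PUSH -8 → -4 -8
POP     → -4
DUP     → -4 -4
STORE 2 → -4
PUSH 11 → -4 11
LOAD 2  → -4 11 -4
SWAP    → -4 -4 11
PUSH 5  → -4 -4 11 5
PUSH 8  → -4 -4 11 5 8
MUL     → -4 -4 11 40
OVER    → -4 -4 11 40 11
SWAP    → -4 -4 11 11 40
MUL     → -4 -4 11 440
GT      → -4 -4 0
PUSH 12 → -4 -4 0 12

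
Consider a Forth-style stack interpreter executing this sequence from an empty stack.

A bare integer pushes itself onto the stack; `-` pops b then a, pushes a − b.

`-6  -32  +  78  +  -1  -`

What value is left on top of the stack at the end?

-6   -6
-32  -6 -32
+    -38
78   -38 78
+    40
-1   40 -1
-    41

41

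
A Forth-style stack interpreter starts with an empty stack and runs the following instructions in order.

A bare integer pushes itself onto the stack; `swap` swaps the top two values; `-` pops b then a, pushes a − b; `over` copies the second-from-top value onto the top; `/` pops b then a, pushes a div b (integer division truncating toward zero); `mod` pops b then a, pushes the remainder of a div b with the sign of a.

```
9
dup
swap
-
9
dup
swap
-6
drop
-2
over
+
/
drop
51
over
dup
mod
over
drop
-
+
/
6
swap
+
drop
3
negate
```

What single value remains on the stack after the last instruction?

9      → 9
dup    → 9 9
swap   → 9 9
-      → 0
9      → 0 9
dup    → 0 9 9
swap   → 0 9 9
-6     → 0 9 9 -6
drop   → 0 9 9
-2     → 0 9 9 -2
over   → 0 9 9 -2 9
+      → 0 9 9 7
/      → 0 9 1
drop   → 0 9
51     → 0 9 51
over   → 0 9 51 9
dup    → 0 9 51 9 9
mod    → 0 9 51 0
over   → 0 9 51 0 51
drop   → 0 9 51 0
-      → 0 9 51
+      → 0 60
/      → 0
6      → 0 6
swap   → 6 0
+      → 6
drop   → (empty)
3      → 3
negate → -3

-3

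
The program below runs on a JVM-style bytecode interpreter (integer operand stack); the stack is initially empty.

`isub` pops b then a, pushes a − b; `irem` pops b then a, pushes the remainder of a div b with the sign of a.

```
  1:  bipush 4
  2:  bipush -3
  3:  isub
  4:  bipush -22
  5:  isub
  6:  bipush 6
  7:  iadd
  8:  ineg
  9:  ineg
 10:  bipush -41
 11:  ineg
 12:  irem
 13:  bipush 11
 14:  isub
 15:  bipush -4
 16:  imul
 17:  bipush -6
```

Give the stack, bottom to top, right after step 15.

bipush 4    [4]
bipush -3   [4, -3]
isub        [7]
bipush -22  [7, -22]
isub        [29]
bipush 6    [29, 6]
iadd        [35]
ineg        [-35]
ineg        [35]
bipush -41  [35, -41]
ineg        [35, 41]
irem        [35]
bipush 11   [35, 11]
isub        [24]
bipush -4   [24, -4]

[24, -4]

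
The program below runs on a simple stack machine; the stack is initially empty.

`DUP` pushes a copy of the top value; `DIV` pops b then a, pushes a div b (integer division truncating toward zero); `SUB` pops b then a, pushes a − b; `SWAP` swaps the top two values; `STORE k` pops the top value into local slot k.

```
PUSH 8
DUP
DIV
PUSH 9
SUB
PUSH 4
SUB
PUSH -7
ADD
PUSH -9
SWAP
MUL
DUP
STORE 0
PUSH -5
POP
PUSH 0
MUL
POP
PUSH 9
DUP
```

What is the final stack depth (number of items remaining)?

2

PUSH 8  : 8
DUP     : 8 8
DIV     : 1
PUSH 9  : 1 9
SUB     : -8
PUSH 4  : -8 4
SUB     : -12
PUSH -7 : -12 -7
ADD     : -19
PUSH -9 : -19 -9
SWAP    : -9 -19
MUL     : 171
DUP     : 171 171
STORE 0 : 171
PUSH -5 : 171 -5
POP     : 171
PUSH 0  : 171 0
MUL     : 0
POP     : (empty)
PUSH 9  : 9
DUP     : 9 9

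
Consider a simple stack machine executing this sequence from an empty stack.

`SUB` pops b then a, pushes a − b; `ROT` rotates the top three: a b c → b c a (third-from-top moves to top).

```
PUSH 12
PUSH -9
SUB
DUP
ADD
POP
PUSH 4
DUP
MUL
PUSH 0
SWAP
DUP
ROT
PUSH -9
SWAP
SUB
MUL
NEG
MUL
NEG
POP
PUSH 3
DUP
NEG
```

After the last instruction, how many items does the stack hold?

2

PUSH 12 -> 12
PUSH -9 -> 12 -9
SUB     -> 21
DUP     -> 21 21
ADD     -> 42
POP     -> (empty)
PUSH 4  -> 4
DUP     -> 4 4
MUL     -> 16
PUSH 0  -> 16 0
SWAP    -> 0 16
DUP     -> 0 16 16
ROT     -> 16 16 0
PUSH -9 -> 16 16 0 -9
SWAP    -> 16 16 -9 0
SUB     -> 16 16 -9
MUL     -> 16 -144
NEG     -> 16 144
MUL     -> 2304
NEG     -> -2304
POP     -> (empty)
PUSH 3  -> 3
DUP     -> 3 3
NEG     -> 3 -3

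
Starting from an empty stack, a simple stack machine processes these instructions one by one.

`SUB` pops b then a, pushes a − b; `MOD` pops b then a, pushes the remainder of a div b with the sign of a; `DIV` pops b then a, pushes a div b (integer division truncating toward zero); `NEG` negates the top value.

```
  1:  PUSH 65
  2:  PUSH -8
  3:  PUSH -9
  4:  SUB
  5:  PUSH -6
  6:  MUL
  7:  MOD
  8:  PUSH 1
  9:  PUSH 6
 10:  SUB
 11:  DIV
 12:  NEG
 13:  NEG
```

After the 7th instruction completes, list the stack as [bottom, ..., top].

PUSH 65 : [65]
PUSH -8 : [65, -8]
PUSH -9 : [65, -8, -9]
SUB     : [65, 1]
PUSH -6 : [65, 1, -6]
MUL     : [65, -6]
MOD     : [5]

[5]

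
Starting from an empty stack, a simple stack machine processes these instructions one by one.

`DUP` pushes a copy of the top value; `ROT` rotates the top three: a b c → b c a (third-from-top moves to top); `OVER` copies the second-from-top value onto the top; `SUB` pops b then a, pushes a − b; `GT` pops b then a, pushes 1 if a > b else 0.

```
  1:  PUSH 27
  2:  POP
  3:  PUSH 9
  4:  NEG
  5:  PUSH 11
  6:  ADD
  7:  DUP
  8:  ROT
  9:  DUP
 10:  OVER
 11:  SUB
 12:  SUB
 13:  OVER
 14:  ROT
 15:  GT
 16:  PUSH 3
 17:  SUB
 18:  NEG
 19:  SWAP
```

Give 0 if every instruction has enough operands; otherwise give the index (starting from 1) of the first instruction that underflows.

8

PUSH 27 : 27
POP     : (empty)
PUSH 9  : 9
NEG     : -9
PUSH 11 : -9 11
ADD     : 2
DUP     : 2 2
ROT  — needs 3 operands, stack has 2 → underflow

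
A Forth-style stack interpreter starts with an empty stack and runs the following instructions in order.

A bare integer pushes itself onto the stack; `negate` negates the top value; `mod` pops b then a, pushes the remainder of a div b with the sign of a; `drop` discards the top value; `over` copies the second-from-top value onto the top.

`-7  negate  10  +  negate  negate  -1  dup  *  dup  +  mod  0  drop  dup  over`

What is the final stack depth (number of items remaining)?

-7      [-7]
negate  [7]
10      [7, 10]
+       [17]
negate  [-17]
negate  [17]
-1      [17, -1]
dup     [17, -1, -1]
*       [17, 1]
dup     [17, 1, 1]
+       [17, 2]
mod     [1]
0       [1, 0]
drop    [1]
dup     [1, 1]
over    [1, 1, 1]

3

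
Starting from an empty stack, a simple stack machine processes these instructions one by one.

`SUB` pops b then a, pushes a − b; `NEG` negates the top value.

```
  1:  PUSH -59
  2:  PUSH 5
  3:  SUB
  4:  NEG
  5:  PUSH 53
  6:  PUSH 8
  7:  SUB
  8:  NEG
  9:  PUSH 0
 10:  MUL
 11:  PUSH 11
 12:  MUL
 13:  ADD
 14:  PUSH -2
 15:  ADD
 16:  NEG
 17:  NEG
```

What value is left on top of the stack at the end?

PUSH -59  [-59]
PUSH 5    [-59, 5]
SUB       [-64]
NEG       [64]
PUSH 53   [64, 53]
PUSH 8    [64, 53, 8]
SUB       [64, 45]
NEG       [64, -45]
PUSH 0    [64, -45, 0]
MUL       [64, 0]
PUSH 11   [64, 0, 11]
MUL       [64, 0]
ADD       [64]
PUSH -2   [64, -2]
ADD       [62]
NEG       [-62]
NEG       [62]

62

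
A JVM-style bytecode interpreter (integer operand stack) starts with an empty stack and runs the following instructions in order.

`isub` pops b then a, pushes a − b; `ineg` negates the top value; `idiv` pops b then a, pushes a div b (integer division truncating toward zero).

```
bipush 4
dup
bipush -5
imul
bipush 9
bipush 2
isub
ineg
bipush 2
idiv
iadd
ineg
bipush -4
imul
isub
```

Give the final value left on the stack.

96

bipush 4  → [4]
dup       → [4, 4]
bipush -5 → [4, 4, -5]
imul      → [4, -20]
bipush 9  → [4, -20, 9]
bipush 2  → [4, -20, 9, 2]
isub      → [4, -20, 7]
ineg      → [4, -20, -7]
bipush 2  → [4, -20, -7, 2]
idiv      → [4, -20, -3]
iadd      → [4, -23]
ineg      → [4, 23]
bipush -4 → [4, 23, -4]
imul      → [4, -92]
isub      → [96]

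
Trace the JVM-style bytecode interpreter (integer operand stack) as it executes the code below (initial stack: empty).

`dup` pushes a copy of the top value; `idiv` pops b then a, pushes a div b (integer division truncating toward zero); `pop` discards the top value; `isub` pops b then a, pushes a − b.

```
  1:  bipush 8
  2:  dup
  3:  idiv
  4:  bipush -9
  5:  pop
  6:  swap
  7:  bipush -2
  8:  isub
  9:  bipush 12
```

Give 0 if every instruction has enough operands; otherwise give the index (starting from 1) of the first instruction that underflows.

bipush 8   [8]
dup        [8, 8]
idiv       [1]
bipush -9  [1, -9]
pop        [1]
swap  — needs 2 operands, stack has 1 → underflow

6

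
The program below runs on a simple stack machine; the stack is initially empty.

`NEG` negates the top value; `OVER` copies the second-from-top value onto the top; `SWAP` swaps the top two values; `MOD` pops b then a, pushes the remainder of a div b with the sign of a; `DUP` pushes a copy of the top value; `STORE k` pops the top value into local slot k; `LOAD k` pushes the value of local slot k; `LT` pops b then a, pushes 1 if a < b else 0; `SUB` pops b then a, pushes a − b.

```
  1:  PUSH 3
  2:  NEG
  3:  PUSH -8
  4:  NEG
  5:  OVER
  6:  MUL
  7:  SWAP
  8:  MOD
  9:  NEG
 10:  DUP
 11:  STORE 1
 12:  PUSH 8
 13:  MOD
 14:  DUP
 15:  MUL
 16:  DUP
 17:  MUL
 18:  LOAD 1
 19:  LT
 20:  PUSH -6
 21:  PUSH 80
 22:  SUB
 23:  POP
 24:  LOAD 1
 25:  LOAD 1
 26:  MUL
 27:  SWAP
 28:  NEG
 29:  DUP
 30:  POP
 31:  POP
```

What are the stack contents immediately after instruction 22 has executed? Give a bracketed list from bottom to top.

PUSH 3   [3]
NEG      [-3]
PUSH -8  [-3, -8]
NEG      [-3, 8]
OVER     [-3, 8, -3]
MUL      [-3, -24]
SWAP     [-24, -3]
MOD      [0]
NEG      [0]
DUP      [0, 0]
STORE 1  [0]
PUSH 8   [0, 8]
MOD      [0]
DUP      [0, 0]
MUL      [0]
DUP      [0, 0]
MUL      [0]
LOAD 1   [0, 0]
LT       [0]
PUSH -6  [0, -6]
PUSH 80  [0, -6, 80]
SUB      [0, -86]

[0, -86]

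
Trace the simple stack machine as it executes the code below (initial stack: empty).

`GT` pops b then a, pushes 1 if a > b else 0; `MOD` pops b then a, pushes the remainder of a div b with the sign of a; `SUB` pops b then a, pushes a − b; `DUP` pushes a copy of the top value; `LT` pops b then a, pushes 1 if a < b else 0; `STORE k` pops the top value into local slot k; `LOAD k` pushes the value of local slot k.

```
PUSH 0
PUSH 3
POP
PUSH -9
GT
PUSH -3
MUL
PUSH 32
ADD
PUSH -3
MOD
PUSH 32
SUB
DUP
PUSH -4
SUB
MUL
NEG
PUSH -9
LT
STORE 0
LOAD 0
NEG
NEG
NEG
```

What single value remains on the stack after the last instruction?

PUSH 0  : 0
PUSH 3  : 0 3
POP     : 0
PUSH -9 : 0 -9
GT      : 1
PUSH -3 : 1 -3
MUL     : -3
PUSH 32 : -3 32
ADD     : 29
PUSH -3 : 29 -3
MOD     : 2
PUSH 32 : 2 32
SUB     : -30
DUP     : -30 -30
PUSH -4 : -30 -30 -4
SUB     : -30 -26
MUL     : 780
NEG     : -780
PUSH -9 : -780 -9
LT      : 1
STORE 0 : (empty)
LOAD 0  : 1
NEG     : -1
NEG     : 1
NEG     : -1

-1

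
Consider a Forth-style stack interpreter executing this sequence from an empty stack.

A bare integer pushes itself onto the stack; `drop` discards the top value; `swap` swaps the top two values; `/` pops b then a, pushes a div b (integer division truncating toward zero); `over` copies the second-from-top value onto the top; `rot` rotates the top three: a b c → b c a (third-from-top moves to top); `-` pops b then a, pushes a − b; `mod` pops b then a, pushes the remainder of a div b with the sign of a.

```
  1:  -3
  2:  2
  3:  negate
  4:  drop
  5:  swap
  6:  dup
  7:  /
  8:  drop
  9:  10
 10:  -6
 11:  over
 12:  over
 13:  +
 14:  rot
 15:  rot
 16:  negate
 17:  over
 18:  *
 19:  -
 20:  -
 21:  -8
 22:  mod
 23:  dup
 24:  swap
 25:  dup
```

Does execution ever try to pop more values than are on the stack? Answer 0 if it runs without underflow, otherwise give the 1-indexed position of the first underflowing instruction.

5

-3     : -3
2      : -3 2
negate : -3 -2
drop   : -3
swap  — needs 2 operands, stack has 1 → underflow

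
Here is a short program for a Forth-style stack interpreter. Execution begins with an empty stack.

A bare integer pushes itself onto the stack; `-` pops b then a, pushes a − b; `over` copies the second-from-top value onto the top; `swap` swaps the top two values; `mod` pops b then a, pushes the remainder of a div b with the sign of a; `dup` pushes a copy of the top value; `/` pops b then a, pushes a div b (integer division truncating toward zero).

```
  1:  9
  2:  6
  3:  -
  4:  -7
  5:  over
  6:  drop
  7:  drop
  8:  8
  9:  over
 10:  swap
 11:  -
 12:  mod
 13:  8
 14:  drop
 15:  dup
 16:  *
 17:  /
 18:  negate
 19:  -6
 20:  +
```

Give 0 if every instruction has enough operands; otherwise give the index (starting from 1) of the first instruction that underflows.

9    → 9
6    → 9 6
-    → 3
-7   → 3 -7
over → 3 -7 3
drop → 3 -7
drop → 3
8    → 3 8
over → 3 8 3
swap → 3 3 8
-    → 3 -5
mod  → 3
8    → 3 8
drop → 3
dup  → 3 3
*    → 9
/  — needs 2 operands, stack has 1 → underflow

17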